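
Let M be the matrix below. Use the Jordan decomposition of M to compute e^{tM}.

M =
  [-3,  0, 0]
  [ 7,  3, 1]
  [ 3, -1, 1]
e^{tM} =
  [exp(-3*t), 0, 0]
  [2*t*exp(2*t) + exp(2*t) - exp(-3*t), t*exp(2*t) + exp(2*t), t*exp(2*t)]
  [-2*t*exp(2*t) + exp(2*t) - exp(-3*t), -t*exp(2*t), -t*exp(2*t) + exp(2*t)]

Strategy: write M = P · J · P⁻¹ where J is a Jordan canonical form, so e^{tM} = P · e^{tJ} · P⁻¹, and e^{tJ} can be computed block-by-block.

M has Jordan form
J =
  [-3, 0, 0]
  [ 0, 2, 1]
  [ 0, 0, 2]
(up to reordering of blocks).

Per-block formulas:
  For a 1×1 block at λ = -3: exp(t · [-3]) = [e^(-3t)].
  For a 2×2 Jordan block J_2(2): exp(t · J_2(2)) = e^(2t)·(I + t·N), where N is the 2×2 nilpotent shift.

After assembling e^{tJ} and conjugating by P, we get:

e^{tM} =
  [exp(-3*t), 0, 0]
  [2*t*exp(2*t) + exp(2*t) - exp(-3*t), t*exp(2*t) + exp(2*t), t*exp(2*t)]
  [-2*t*exp(2*t) + exp(2*t) - exp(-3*t), -t*exp(2*t), -t*exp(2*t) + exp(2*t)]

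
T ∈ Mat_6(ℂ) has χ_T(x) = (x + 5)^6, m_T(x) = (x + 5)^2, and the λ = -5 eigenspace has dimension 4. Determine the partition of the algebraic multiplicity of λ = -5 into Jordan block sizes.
Block sizes for λ = -5: [2, 2, 1, 1]

Step 1 — from the characteristic polynomial, algebraic multiplicity of λ = -5 is 6. From dim ker(T − (-5)·I) = 4, there are exactly 4 Jordan blocks for λ = -5.
Step 2 — from the minimal polynomial, the factor (x + 5)^2 tells us the largest block for λ = -5 has size 2.
Step 3 — with total size 6, 4 blocks, and largest block 2, the block sizes (in nonincreasing order) are [2, 2, 1, 1].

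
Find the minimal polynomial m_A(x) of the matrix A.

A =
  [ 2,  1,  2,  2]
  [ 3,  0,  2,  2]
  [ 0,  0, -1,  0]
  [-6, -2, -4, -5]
x^2 + 2*x + 1

The characteristic polynomial is χ_A(x) = (x + 1)^4, so the eigenvalues are known. The minimal polynomial is
  m_A(x) = Π_λ (x − λ)^{k_λ}
where k_λ is the size of the *largest* Jordan block for λ (equivalently, the smallest k with (A − λI)^k v = 0 for every generalised eigenvector v of λ).

  λ = -1: largest Jordan block has size 2, contributing (x + 1)^2

So m_A(x) = (x + 1)^2 = x^2 + 2*x + 1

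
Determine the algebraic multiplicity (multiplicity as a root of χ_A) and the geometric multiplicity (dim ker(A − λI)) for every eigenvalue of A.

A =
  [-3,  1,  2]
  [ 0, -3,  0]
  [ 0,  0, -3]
λ = -3: alg = 3, geom = 2

Step 1 — factor the characteristic polynomial to read off the algebraic multiplicities:
  χ_A(x) = (x + 3)^3

Step 2 — compute geometric multiplicities via the rank-nullity identity g(λ) = n − rank(A − λI):
  rank(A − (-3)·I) = 1, so dim ker(A − (-3)·I) = n − 1 = 2

Summary:
  λ = -3: algebraic multiplicity = 3, geometric multiplicity = 2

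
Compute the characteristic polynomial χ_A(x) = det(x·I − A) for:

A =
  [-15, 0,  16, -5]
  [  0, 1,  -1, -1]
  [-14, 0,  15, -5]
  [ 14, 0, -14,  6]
x^4 - 7*x^3 + 5*x^2 + 7*x - 6

Expanding det(x·I − A) (e.g. by cofactor expansion or by noting that A is similar to its Jordan form J, which has the same characteristic polynomial as A) gives
  χ_A(x) = x^4 - 7*x^3 + 5*x^2 + 7*x - 6
which factors as (x - 6)*(x - 1)^2*(x + 1). The eigenvalues (with algebraic multiplicities) are λ = -1 with multiplicity 1, λ = 1 with multiplicity 2, λ = 6 with multiplicity 1.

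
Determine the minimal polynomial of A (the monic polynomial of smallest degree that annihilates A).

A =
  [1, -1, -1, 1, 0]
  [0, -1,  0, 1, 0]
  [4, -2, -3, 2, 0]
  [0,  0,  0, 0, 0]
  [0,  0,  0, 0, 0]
x^3 + 2*x^2 + x

The characteristic polynomial is χ_A(x) = x^2*(x + 1)^3, so the eigenvalues are known. The minimal polynomial is
  m_A(x) = Π_λ (x − λ)^{k_λ}
where k_λ is the size of the *largest* Jordan block for λ (equivalently, the smallest k with (A − λI)^k v = 0 for every generalised eigenvector v of λ).

  λ = -1: largest Jordan block has size 2, contributing (x + 1)^2
  λ = 0: largest Jordan block has size 1, contributing (x − 0)

So m_A(x) = x*(x + 1)^2 = x^3 + 2*x^2 + x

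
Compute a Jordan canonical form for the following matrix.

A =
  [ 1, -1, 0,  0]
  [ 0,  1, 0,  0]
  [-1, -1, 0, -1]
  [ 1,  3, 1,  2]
J_3(1) ⊕ J_1(1)

The characteristic polynomial is
  det(x·I − A) = x^4 - 4*x^3 + 6*x^2 - 4*x + 1 = (x - 1)^4

Eigenvalues and multiplicities (the geometric multiplicity of λ is n − rank(A − λI), which equals the number of Jordan blocks for λ):
  λ = 1: algebraic multiplicity = 4, geometric multiplicity = 2

Determining the block sizes for each eigenvalue:
  λ = 1: with am = 4 and gm = 2, the partition is not yet determined (e.g. several partitions of 4 into 2 parts exist). Let N = A − (1)·I. Computing rank(N^1) = 2, rank(N^2) = 1, rank(N^3) = 0; the number of blocks of size ≥ j is rank(N^{j−1}) − rank(N^j), giving [2, 1, 1]. So we have 1 block(s) of size 3, 1 block(s) of size 1 → block sizes [3, 1]

Assembling the blocks gives a Jordan form
J =
  [1, 1, 0, 0]
  [0, 1, 1, 0]
  [0, 0, 1, 0]
  [0, 0, 0, 1]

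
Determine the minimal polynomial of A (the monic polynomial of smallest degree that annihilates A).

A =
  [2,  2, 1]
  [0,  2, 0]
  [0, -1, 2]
x^3 - 6*x^2 + 12*x - 8

The characteristic polynomial is χ_A(x) = (x - 2)^3, so the eigenvalues are known. The minimal polynomial is
  m_A(x) = Π_λ (x − λ)^{k_λ}
where k_λ is the size of the *largest* Jordan block for λ (equivalently, the smallest k with (A − λI)^k v = 0 for every generalised eigenvector v of λ).

  λ = 2: largest Jordan block has size 3, contributing (x − 2)^3

So m_A(x) = (x - 2)^3 = x^3 - 6*x^2 + 12*x - 8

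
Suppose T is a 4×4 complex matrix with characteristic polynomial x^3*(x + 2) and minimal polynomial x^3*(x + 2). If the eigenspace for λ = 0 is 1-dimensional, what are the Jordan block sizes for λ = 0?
Block sizes for λ = 0: [3]

Step 1 — from the characteristic polynomial, algebraic multiplicity of λ = 0 is 3. From dim ker(T − (0)·I) = 1, there are exactly 1 Jordan blocks for λ = 0.
Step 2 — from the minimal polynomial, the factor (x − 0)^3 tells us the largest block for λ = 0 has size 3.
Step 3 — with total size 3, 1 blocks, and largest block 3, the block sizes (in nonincreasing order) are [3].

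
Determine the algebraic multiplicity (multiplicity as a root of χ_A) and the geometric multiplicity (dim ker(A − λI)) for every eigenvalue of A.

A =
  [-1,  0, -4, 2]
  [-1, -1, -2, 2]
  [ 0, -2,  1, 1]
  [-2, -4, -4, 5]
λ = 1: alg = 4, geom = 2

Step 1 — factor the characteristic polynomial to read off the algebraic multiplicities:
  χ_A(x) = (x - 1)^4

Step 2 — compute geometric multiplicities via the rank-nullity identity g(λ) = n − rank(A − λI):
  rank(A − (1)·I) = 2, so dim ker(A − (1)·I) = n − 2 = 2

Summary:
  λ = 1: algebraic multiplicity = 4, geometric multiplicity = 2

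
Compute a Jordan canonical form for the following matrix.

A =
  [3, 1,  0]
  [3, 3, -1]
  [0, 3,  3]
J_3(3)

The characteristic polynomial is
  det(x·I − A) = x^3 - 9*x^2 + 27*x - 27 = (x - 3)^3

Eigenvalues and multiplicities (the geometric multiplicity of λ is n − rank(A − λI), which equals the number of Jordan blocks for λ):
  λ = 3: algebraic multiplicity = 3, geometric multiplicity = 1

Determining the block sizes for each eigenvalue:
  λ = 3: one block (gm = 1), so the single block has size am = 3 → block sizes [3]

Assembling the blocks gives a Jordan form
J =
  [3, 1, 0]
  [0, 3, 1]
  [0, 0, 3]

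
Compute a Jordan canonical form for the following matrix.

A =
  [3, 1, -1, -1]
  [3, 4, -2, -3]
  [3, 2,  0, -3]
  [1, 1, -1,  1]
J_2(2) ⊕ J_2(2)

The characteristic polynomial is
  det(x·I − A) = x^4 - 8*x^3 + 24*x^2 - 32*x + 16 = (x - 2)^4

Eigenvalues and multiplicities (the geometric multiplicity of λ is n − rank(A − λI), which equals the number of Jordan blocks for λ):
  λ = 2: algebraic multiplicity = 4, geometric multiplicity = 2

Determining the block sizes for each eigenvalue:
  λ = 2: with am = 4 and gm = 2, the partition is not yet determined (e.g. several partitions of 4 into 2 parts exist). Let N = A − (2)·I. Computing rank(N^1) = 2, rank(N^2) = 0; the number of blocks of size ≥ j is rank(N^{j−1}) − rank(N^j), giving [2, 2]. So we have 2 block(s) of size 2 → block sizes [2, 2]

Assembling the blocks gives a Jordan form
J =
  [2, 1, 0, 0]
  [0, 2, 0, 0]
  [0, 0, 2, 1]
  [0, 0, 0, 2]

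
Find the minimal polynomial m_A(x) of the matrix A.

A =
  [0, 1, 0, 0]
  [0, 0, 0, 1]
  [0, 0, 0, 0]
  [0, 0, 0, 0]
x^3

The characteristic polynomial is χ_A(x) = x^4, so the eigenvalues are known. The minimal polynomial is
  m_A(x) = Π_λ (x − λ)^{k_λ}
where k_λ is the size of the *largest* Jordan block for λ (equivalently, the smallest k with (A − λI)^k v = 0 for every generalised eigenvector v of λ).

  λ = 0: largest Jordan block has size 3, contributing (x − 0)^3

So m_A(x) = x^3 = x^3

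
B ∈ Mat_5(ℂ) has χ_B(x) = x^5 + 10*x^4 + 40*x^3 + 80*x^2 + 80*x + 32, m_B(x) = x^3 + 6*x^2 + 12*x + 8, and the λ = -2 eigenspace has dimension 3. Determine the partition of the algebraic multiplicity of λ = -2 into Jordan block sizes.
Block sizes for λ = -2: [3, 1, 1]

Step 1 — from the characteristic polynomial, algebraic multiplicity of λ = -2 is 5. From dim ker(B − (-2)·I) = 3, there are exactly 3 Jordan blocks for λ = -2.
Step 2 — from the minimal polynomial, the factor (x + 2)^3 tells us the largest block for λ = -2 has size 3.
Step 3 — with total size 5, 3 blocks, and largest block 3, the block sizes (in nonincreasing order) are [3, 1, 1].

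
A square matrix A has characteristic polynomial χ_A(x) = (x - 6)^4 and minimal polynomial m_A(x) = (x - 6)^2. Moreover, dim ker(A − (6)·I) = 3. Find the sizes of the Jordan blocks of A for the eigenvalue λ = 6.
Block sizes for λ = 6: [2, 1, 1]

Step 1 — from the characteristic polynomial, algebraic multiplicity of λ = 6 is 4. From dim ker(A − (6)·I) = 3, there are exactly 3 Jordan blocks for λ = 6.
Step 2 — from the minimal polynomial, the factor (x − 6)^2 tells us the largest block for λ = 6 has size 2.
Step 3 — with total size 4, 3 blocks, and largest block 2, the block sizes (in nonincreasing order) are [2, 1, 1].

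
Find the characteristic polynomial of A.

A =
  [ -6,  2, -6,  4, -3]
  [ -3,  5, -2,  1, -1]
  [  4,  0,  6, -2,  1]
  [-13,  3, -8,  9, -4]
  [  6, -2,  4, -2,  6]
x^5 - 20*x^4 + 160*x^3 - 640*x^2 + 1280*x - 1024

Expanding det(x·I − A) (e.g. by cofactor expansion or by noting that A is similar to its Jordan form J, which has the same characteristic polynomial as A) gives
  χ_A(x) = x^5 - 20*x^4 + 160*x^3 - 640*x^2 + 1280*x - 1024
which factors as (x - 4)^5. The eigenvalues (with algebraic multiplicities) are λ = 4 with multiplicity 5.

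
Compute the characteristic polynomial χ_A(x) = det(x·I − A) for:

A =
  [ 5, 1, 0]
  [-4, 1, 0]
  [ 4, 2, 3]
x^3 - 9*x^2 + 27*x - 27

Expanding det(x·I − A) (e.g. by cofactor expansion or by noting that A is similar to its Jordan form J, which has the same characteristic polynomial as A) gives
  χ_A(x) = x^3 - 9*x^2 + 27*x - 27
which factors as (x - 3)^3. The eigenvalues (with algebraic multiplicities) are λ = 3 with multiplicity 3.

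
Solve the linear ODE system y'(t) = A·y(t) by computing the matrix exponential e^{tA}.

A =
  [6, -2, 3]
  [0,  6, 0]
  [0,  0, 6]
e^{tA} =
  [exp(6*t), -2*t*exp(6*t), 3*t*exp(6*t)]
  [0, exp(6*t), 0]
  [0, 0, exp(6*t)]

Strategy: write A = P · J · P⁻¹ where J is a Jordan canonical form, so e^{tA} = P · e^{tJ} · P⁻¹, and e^{tJ} can be computed block-by-block.

A has Jordan form
J =
  [6, 1, 0]
  [0, 6, 0]
  [0, 0, 6]
(up to reordering of blocks).

Per-block formulas:
  For a 1×1 block at λ = 6: exp(t · [6]) = [e^(6t)].
  For a 2×2 Jordan block J_2(6): exp(t · J_2(6)) = e^(6t)·(I + t·N), where N is the 2×2 nilpotent shift.

After assembling e^{tJ} and conjugating by P, we get:

e^{tA} =
  [exp(6*t), -2*t*exp(6*t), 3*t*exp(6*t)]
  [0, exp(6*t), 0]
  [0, 0, exp(6*t)]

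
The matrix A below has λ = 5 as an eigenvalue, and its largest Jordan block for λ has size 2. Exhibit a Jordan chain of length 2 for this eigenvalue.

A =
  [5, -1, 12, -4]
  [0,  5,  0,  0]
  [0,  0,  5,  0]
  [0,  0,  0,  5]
A Jordan chain for λ = 5 of length 2:
v_1 = (-1, 0, 0, 0)ᵀ
v_2 = (0, 1, 0, 0)ᵀ

Let N = A − (5)·I. We want v_2 with N^2 v_2 = 0 but N^1 v_2 ≠ 0; then v_{j-1} := N · v_j for j = 2, …, 2.

Pick v_2 = (0, 1, 0, 0)ᵀ.
Then v_1 = N · v_2 = (-1, 0, 0, 0)ᵀ.

Sanity check: (A − (5)·I) v_1 = (0, 0, 0, 0)ᵀ = 0. ✓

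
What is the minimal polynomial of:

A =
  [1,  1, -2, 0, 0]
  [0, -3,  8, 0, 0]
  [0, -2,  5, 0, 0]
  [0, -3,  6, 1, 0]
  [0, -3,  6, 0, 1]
x^2 - 2*x + 1

The characteristic polynomial is χ_A(x) = (x - 1)^5, so the eigenvalues are known. The minimal polynomial is
  m_A(x) = Π_λ (x − λ)^{k_λ}
where k_λ is the size of the *largest* Jordan block for λ (equivalently, the smallest k with (A − λI)^k v = 0 for every generalised eigenvector v of λ).

  λ = 1: largest Jordan block has size 2, contributing (x − 1)^2

So m_A(x) = (x - 1)^2 = x^2 - 2*x + 1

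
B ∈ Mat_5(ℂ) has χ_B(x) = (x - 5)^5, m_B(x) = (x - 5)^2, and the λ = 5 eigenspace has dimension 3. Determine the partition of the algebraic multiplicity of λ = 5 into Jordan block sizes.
Block sizes for λ = 5: [2, 2, 1]

Step 1 — from the characteristic polynomial, algebraic multiplicity of λ = 5 is 5. From dim ker(B − (5)·I) = 3, there are exactly 3 Jordan blocks for λ = 5.
Step 2 — from the minimal polynomial, the factor (x − 5)^2 tells us the largest block for λ = 5 has size 2.
Step 3 — with total size 5, 3 blocks, and largest block 2, the block sizes (in nonincreasing order) are [2, 2, 1].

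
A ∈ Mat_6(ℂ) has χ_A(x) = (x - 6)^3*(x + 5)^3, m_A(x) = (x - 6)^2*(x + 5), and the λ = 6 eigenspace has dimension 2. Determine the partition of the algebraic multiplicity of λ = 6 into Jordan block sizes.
Block sizes for λ = 6: [2, 1]

Step 1 — from the characteristic polynomial, algebraic multiplicity of λ = 6 is 3. From dim ker(A − (6)·I) = 2, there are exactly 2 Jordan blocks for λ = 6.
Step 2 — from the minimal polynomial, the factor (x − 6)^2 tells us the largest block for λ = 6 has size 2.
Step 3 — with total size 3, 2 blocks, and largest block 2, the block sizes (in nonincreasing order) are [2, 1].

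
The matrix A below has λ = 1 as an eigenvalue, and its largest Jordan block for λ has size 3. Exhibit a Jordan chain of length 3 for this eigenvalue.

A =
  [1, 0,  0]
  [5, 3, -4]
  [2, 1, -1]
A Jordan chain for λ = 1 of length 3:
v_1 = (0, 2, 1)ᵀ
v_2 = (0, 5, 2)ᵀ
v_3 = (1, 0, 0)ᵀ

Let N = A − (1)·I. We want v_3 with N^3 v_3 = 0 but N^2 v_3 ≠ 0; then v_{j-1} := N · v_j for j = 3, …, 2.

Pick v_3 = (1, 0, 0)ᵀ.
Then v_2 = N · v_3 = (0, 5, 2)ᵀ.
Then v_1 = N · v_2 = (0, 2, 1)ᵀ.

Sanity check: (A − (1)·I) v_1 = (0, 0, 0)ᵀ = 0. ✓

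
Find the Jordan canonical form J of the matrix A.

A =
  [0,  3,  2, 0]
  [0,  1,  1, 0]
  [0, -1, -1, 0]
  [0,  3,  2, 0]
J_3(0) ⊕ J_1(0)

The characteristic polynomial is
  det(x·I − A) = x^4

Eigenvalues and multiplicities (the geometric multiplicity of λ is n − rank(A − λI), which equals the number of Jordan blocks for λ):
  λ = 0: algebraic multiplicity = 4, geometric multiplicity = 2

Determining the block sizes for each eigenvalue:
  λ = 0: with am = 4 and gm = 2, the partition is not yet determined (e.g. several partitions of 4 into 2 parts exist). Let N = A − (0)·I. Computing rank(N^1) = 2, rank(N^2) = 1, rank(N^3) = 0; the number of blocks of size ≥ j is rank(N^{j−1}) − rank(N^j), giving [2, 1, 1]. So we have 1 block(s) of size 3, 1 block(s) of size 1 → block sizes [3, 1]

Assembling the blocks gives a Jordan form
J =
  [0, 1, 0, 0]
  [0, 0, 1, 0]
  [0, 0, 0, 0]
  [0, 0, 0, 0]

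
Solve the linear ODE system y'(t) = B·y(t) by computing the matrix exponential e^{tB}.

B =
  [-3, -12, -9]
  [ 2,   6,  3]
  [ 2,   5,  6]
e^{tB} =
  [-3*t^2*exp(3*t) - 6*t*exp(3*t) + exp(3*t), -9*t^2*exp(3*t)/2 - 12*t*exp(3*t), -9*t^2*exp(3*t)/2 - 9*t*exp(3*t)]
  [2*t*exp(3*t), 3*t*exp(3*t) + exp(3*t), 3*t*exp(3*t)]
  [2*t^2*exp(3*t) + 2*t*exp(3*t), 3*t^2*exp(3*t) + 5*t*exp(3*t), 3*t^2*exp(3*t) + 3*t*exp(3*t) + exp(3*t)]

Strategy: write B = P · J · P⁻¹ where J is a Jordan canonical form, so e^{tB} = P · e^{tJ} · P⁻¹, and e^{tJ} can be computed block-by-block.

B has Jordan form
J =
  [3, 1, 0]
  [0, 3, 1]
  [0, 0, 3]
(up to reordering of blocks).

Per-block formulas:
  For a 3×3 Jordan block J_3(3): exp(t · J_3(3)) = e^(3t)·(I + t·N + (t^2/2)·N^2), where N is the 3×3 nilpotent shift.

After assembling e^{tJ} and conjugating by P, we get:

e^{tB} =
  [-3*t^2*exp(3*t) - 6*t*exp(3*t) + exp(3*t), -9*t^2*exp(3*t)/2 - 12*t*exp(3*t), -9*t^2*exp(3*t)/2 - 9*t*exp(3*t)]
  [2*t*exp(3*t), 3*t*exp(3*t) + exp(3*t), 3*t*exp(3*t)]
  [2*t^2*exp(3*t) + 2*t*exp(3*t), 3*t^2*exp(3*t) + 5*t*exp(3*t), 3*t^2*exp(3*t) + 3*t*exp(3*t) + exp(3*t)]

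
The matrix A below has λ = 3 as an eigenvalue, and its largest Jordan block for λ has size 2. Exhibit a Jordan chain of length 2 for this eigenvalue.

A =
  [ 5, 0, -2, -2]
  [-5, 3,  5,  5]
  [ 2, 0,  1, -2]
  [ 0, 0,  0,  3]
A Jordan chain for λ = 3 of length 2:
v_1 = (2, -5, 2, 0)ᵀ
v_2 = (1, 0, 0, 0)ᵀ

Let N = A − (3)·I. We want v_2 with N^2 v_2 = 0 but N^1 v_2 ≠ 0; then v_{j-1} := N · v_j for j = 2, …, 2.

Pick v_2 = (1, 0, 0, 0)ᵀ.
Then v_1 = N · v_2 = (2, -5, 2, 0)ᵀ.

Sanity check: (A − (3)·I) v_1 = (0, 0, 0, 0)ᵀ = 0. ✓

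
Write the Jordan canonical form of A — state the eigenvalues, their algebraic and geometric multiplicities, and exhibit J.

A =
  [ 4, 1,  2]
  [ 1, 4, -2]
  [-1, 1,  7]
J_2(5) ⊕ J_1(5)

The characteristic polynomial is
  det(x·I − A) = x^3 - 15*x^2 + 75*x - 125 = (x - 5)^3

Eigenvalues and multiplicities (the geometric multiplicity of λ is n − rank(A − λI), which equals the number of Jordan blocks for λ):
  λ = 5: algebraic multiplicity = 3, geometric multiplicity = 2

Determining the block sizes for each eigenvalue:
  λ = 5: 2 blocks summing to 3 forces exactly one block of size 2 and the rest size 1 → block sizes [2, 1]

Assembling the blocks gives a Jordan form
J =
  [5, 1, 0]
  [0, 5, 0]
  [0, 0, 5]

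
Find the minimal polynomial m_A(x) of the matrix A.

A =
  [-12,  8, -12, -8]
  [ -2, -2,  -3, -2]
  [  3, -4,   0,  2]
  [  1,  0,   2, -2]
x^3 + 12*x^2 + 48*x + 64

The characteristic polynomial is χ_A(x) = (x + 4)^4, so the eigenvalues are known. The minimal polynomial is
  m_A(x) = Π_λ (x − λ)^{k_λ}
where k_λ is the size of the *largest* Jordan block for λ (equivalently, the smallest k with (A − λI)^k v = 0 for every generalised eigenvector v of λ).

  λ = -4: largest Jordan block has size 3, contributing (x + 4)^3

So m_A(x) = (x + 4)^3 = x^3 + 12*x^2 + 48*x + 64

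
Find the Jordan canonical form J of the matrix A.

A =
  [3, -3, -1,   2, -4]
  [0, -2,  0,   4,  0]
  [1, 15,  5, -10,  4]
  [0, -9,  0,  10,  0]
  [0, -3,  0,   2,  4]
J_2(4) ⊕ J_2(4) ⊕ J_1(4)

The characteristic polynomial is
  det(x·I − A) = x^5 - 20*x^4 + 160*x^3 - 640*x^2 + 1280*x - 1024 = (x - 4)^5

Eigenvalues and multiplicities (the geometric multiplicity of λ is n − rank(A − λI), which equals the number of Jordan blocks for λ):
  λ = 4: algebraic multiplicity = 5, geometric multiplicity = 3

Determining the block sizes for each eigenvalue:
  λ = 4: with am = 5 and gm = 3, the partition is not yet determined (e.g. several partitions of 5 into 3 parts exist). Let N = A − (4)·I. Computing rank(N^1) = 2, rank(N^2) = 0; the number of blocks of size ≥ j is rank(N^{j−1}) − rank(N^j), giving [3, 2]. So we have 2 block(s) of size 2, 1 block(s) of size 1 → block sizes [2, 2, 1]

Assembling the blocks gives a Jordan form
J =
  [4, 1, 0, 0, 0]
  [0, 4, 0, 0, 0]
  [0, 0, 4, 1, 0]
  [0, 0, 0, 4, 0]
  [0, 0, 0, 0, 4]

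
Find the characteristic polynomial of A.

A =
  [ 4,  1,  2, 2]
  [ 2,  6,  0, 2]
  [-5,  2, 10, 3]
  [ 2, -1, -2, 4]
x^4 - 24*x^3 + 216*x^2 - 864*x + 1296

Expanding det(x·I − A) (e.g. by cofactor expansion or by noting that A is similar to its Jordan form J, which has the same characteristic polynomial as A) gives
  χ_A(x) = x^4 - 24*x^3 + 216*x^2 - 864*x + 1296
which factors as (x - 6)^4. The eigenvalues (with algebraic multiplicities) are λ = 6 with multiplicity 4.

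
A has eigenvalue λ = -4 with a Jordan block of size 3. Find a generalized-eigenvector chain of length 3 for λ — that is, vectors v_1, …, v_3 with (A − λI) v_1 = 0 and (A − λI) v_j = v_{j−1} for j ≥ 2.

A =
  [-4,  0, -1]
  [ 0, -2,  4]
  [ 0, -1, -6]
A Jordan chain for λ = -4 of length 3:
v_1 = (1, 0, 0)ᵀ
v_2 = (0, 2, -1)ᵀ
v_3 = (0, 1, 0)ᵀ

Let N = A − (-4)·I. We want v_3 with N^3 v_3 = 0 but N^2 v_3 ≠ 0; then v_{j-1} := N · v_j for j = 3, …, 2.

Pick v_3 = (0, 1, 0)ᵀ.
Then v_2 = N · v_3 = (0, 2, -1)ᵀ.
Then v_1 = N · v_2 = (1, 0, 0)ᵀ.

Sanity check: (A − (-4)·I) v_1 = (0, 0, 0)ᵀ = 0. ✓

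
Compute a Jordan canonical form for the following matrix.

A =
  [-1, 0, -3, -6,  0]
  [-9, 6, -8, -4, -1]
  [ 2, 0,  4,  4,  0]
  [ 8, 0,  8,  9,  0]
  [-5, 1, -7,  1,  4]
J_1(2) ⊕ J_3(5) ⊕ J_1(5)

The characteristic polynomial is
  det(x·I − A) = x^5 - 22*x^4 + 190*x^3 - 800*x^2 + 1625*x - 1250 = (x - 5)^4*(x - 2)

Eigenvalues and multiplicities (the geometric multiplicity of λ is n − rank(A − λI), which equals the number of Jordan blocks for λ):
  λ = 2: algebraic multiplicity = 1, geometric multiplicity = 1
  λ = 5: algebraic multiplicity = 4, geometric multiplicity = 2

Determining the block sizes for each eigenvalue:
  λ = 2: one block (gm = 1), so the single block has size am = 1 → block sizes [1]
  λ = 5: with am = 4 and gm = 2, the partition is not yet determined (e.g. several partitions of 4 into 2 parts exist). Let N = A − (5)·I. Computing rank(N^1) = 3, rank(N^2) = 2, rank(N^3) = 1; the number of blocks of size ≥ j is rank(N^{j−1}) − rank(N^j), giving [2, 1, 1]. So we have 1 block(s) of size 3, 1 block(s) of size 1 → block sizes [3, 1]

Assembling the blocks gives a Jordan form
J =
  [2, 0, 0, 0, 0]
  [0, 5, 1, 0, 0]
  [0, 0, 5, 1, 0]
  [0, 0, 0, 5, 0]
  [0, 0, 0, 0, 5]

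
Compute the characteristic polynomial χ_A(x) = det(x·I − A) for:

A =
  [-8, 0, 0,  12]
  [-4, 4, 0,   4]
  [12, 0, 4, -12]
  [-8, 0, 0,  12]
x^4 - 12*x^3 + 48*x^2 - 64*x

Expanding det(x·I − A) (e.g. by cofactor expansion or by noting that A is similar to its Jordan form J, which has the same characteristic polynomial as A) gives
  χ_A(x) = x^4 - 12*x^3 + 48*x^2 - 64*x
which factors as x*(x - 4)^3. The eigenvalues (with algebraic multiplicities) are λ = 0 with multiplicity 1, λ = 4 with multiplicity 3.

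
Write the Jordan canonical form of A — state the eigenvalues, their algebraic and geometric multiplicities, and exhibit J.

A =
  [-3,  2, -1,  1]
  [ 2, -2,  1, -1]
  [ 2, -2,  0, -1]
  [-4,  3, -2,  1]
J_3(-1) ⊕ J_1(-1)

The characteristic polynomial is
  det(x·I − A) = x^4 + 4*x^3 + 6*x^2 + 4*x + 1 = (x + 1)^4

Eigenvalues and multiplicities (the geometric multiplicity of λ is n − rank(A − λI), which equals the number of Jordan blocks for λ):
  λ = -1: algebraic multiplicity = 4, geometric multiplicity = 2

Determining the block sizes for each eigenvalue:
  λ = -1: with am = 4 and gm = 2, the partition is not yet determined (e.g. several partitions of 4 into 2 parts exist). Let N = A − (-1)·I. Computing rank(N^1) = 2, rank(N^2) = 1, rank(N^3) = 0; the number of blocks of size ≥ j is rank(N^{j−1}) − rank(N^j), giving [2, 1, 1]. So we have 1 block(s) of size 3, 1 block(s) of size 1 → block sizes [3, 1]

Assembling the blocks gives a Jordan form
J =
  [-1,  1,  0,  0]
  [ 0, -1,  1,  0]
  [ 0,  0, -1,  0]
  [ 0,  0,  0, -1]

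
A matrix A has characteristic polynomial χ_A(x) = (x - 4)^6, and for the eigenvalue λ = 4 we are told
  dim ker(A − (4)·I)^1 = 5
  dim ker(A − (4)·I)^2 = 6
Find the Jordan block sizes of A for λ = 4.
Block sizes for λ = 4: [2, 1, 1, 1, 1]

From the dimensions of kernels of powers, the number of Jordan blocks of size at least j is d_j − d_{j−1} where d_j = dim ker(N^j) (with d_0 = 0). Computing the differences gives [5, 1].
The number of blocks of size exactly k is (#blocks of size ≥ k) − (#blocks of size ≥ k + 1), so the partition is: 4 block(s) of size 1, 1 block(s) of size 2.
In nonincreasing order the block sizes are [2, 1, 1, 1, 1].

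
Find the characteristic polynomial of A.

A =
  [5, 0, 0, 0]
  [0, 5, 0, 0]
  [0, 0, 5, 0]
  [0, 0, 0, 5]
x^4 - 20*x^3 + 150*x^2 - 500*x + 625

Expanding det(x·I − A) (e.g. by cofactor expansion or by noting that A is similar to its Jordan form J, which has the same characteristic polynomial as A) gives
  χ_A(x) = x^4 - 20*x^3 + 150*x^2 - 500*x + 625
which factors as (x - 5)^4. The eigenvalues (with algebraic multiplicities) are λ = 5 with multiplicity 4.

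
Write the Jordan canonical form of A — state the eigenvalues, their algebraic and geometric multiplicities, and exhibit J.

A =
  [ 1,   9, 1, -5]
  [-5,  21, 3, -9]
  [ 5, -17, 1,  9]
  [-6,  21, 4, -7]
J_3(4) ⊕ J_1(4)

The characteristic polynomial is
  det(x·I − A) = x^4 - 16*x^3 + 96*x^2 - 256*x + 256 = (x - 4)^4

Eigenvalues and multiplicities (the geometric multiplicity of λ is n − rank(A − λI), which equals the number of Jordan blocks for λ):
  λ = 4: algebraic multiplicity = 4, geometric multiplicity = 2

Determining the block sizes for each eigenvalue:
  λ = 4: with am = 4 and gm = 2, the partition is not yet determined (e.g. several partitions of 4 into 2 parts exist). Let N = A − (4)·I. Computing rank(N^1) = 2, rank(N^2) = 1, rank(N^3) = 0; the number of blocks of size ≥ j is rank(N^{j−1}) − rank(N^j), giving [2, 1, 1]. So we have 1 block(s) of size 3, 1 block(s) of size 1 → block sizes [3, 1]

Assembling the blocks gives a Jordan form
J =
  [4, 1, 0, 0]
  [0, 4, 1, 0]
  [0, 0, 4, 0]
  [0, 0, 0, 4]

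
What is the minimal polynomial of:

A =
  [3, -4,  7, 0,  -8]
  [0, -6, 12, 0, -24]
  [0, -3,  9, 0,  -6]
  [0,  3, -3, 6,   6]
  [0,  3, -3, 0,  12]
x^3 - 12*x^2 + 45*x - 54

The characteristic polynomial is χ_A(x) = (x - 6)^3*(x - 3)^2, so the eigenvalues are known. The minimal polynomial is
  m_A(x) = Π_λ (x − λ)^{k_λ}
where k_λ is the size of the *largest* Jordan block for λ (equivalently, the smallest k with (A − λI)^k v = 0 for every generalised eigenvector v of λ).

  λ = 3: largest Jordan block has size 2, contributing (x − 3)^2
  λ = 6: largest Jordan block has size 1, contributing (x − 6)

So m_A(x) = (x - 6)*(x - 3)^2 = x^3 - 12*x^2 + 45*x - 54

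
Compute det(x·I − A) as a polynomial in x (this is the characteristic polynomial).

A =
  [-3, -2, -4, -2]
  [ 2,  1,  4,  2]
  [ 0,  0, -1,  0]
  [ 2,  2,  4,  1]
x^4 + 2*x^3 - 2*x - 1

Expanding det(x·I − A) (e.g. by cofactor expansion or by noting that A is similar to its Jordan form J, which has the same characteristic polynomial as A) gives
  χ_A(x) = x^4 + 2*x^3 - 2*x - 1
which factors as (x - 1)*(x + 1)^3. The eigenvalues (with algebraic multiplicities) are λ = -1 with multiplicity 3, λ = 1 with multiplicity 1.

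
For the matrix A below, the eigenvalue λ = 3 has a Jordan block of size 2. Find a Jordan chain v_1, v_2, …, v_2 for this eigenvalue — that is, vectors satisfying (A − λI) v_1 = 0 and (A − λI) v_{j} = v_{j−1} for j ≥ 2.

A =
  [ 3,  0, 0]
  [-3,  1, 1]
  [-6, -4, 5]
A Jordan chain for λ = 3 of length 2:
v_1 = (0, -3, -6)ᵀ
v_2 = (1, 0, 0)ᵀ

Let N = A − (3)·I. We want v_2 with N^2 v_2 = 0 but N^1 v_2 ≠ 0; then v_{j-1} := N · v_j for j = 2, …, 2.

Pick v_2 = (1, 0, 0)ᵀ.
Then v_1 = N · v_2 = (0, -3, -6)ᵀ.

Sanity check: (A − (3)·I) v_1 = (0, 0, 0)ᵀ = 0. ✓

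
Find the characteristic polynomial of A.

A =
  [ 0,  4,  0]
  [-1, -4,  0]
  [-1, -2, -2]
x^3 + 6*x^2 + 12*x + 8

Expanding det(x·I − A) (e.g. by cofactor expansion or by noting that A is similar to its Jordan form J, which has the same characteristic polynomial as A) gives
  χ_A(x) = x^3 + 6*x^2 + 12*x + 8
which factors as (x + 2)^3. The eigenvalues (with algebraic multiplicities) are λ = -2 with multiplicity 3.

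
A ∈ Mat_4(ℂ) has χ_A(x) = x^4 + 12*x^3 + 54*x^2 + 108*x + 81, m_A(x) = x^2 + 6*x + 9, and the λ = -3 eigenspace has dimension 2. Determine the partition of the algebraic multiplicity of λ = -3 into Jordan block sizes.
Block sizes for λ = -3: [2, 2]

Step 1 — from the characteristic polynomial, algebraic multiplicity of λ = -3 is 4. From dim ker(A − (-3)·I) = 2, there are exactly 2 Jordan blocks for λ = -3.
Step 2 — from the minimal polynomial, the factor (x + 3)^2 tells us the largest block for λ = -3 has size 2.
Step 3 — with total size 4, 2 blocks, and largest block 2, the block sizes (in nonincreasing order) are [2, 2].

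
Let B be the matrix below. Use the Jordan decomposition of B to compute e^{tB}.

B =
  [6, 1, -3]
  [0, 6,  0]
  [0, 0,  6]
e^{tB} =
  [exp(6*t), t*exp(6*t), -3*t*exp(6*t)]
  [0, exp(6*t), 0]
  [0, 0, exp(6*t)]

Strategy: write B = P · J · P⁻¹ where J is a Jordan canonical form, so e^{tB} = P · e^{tJ} · P⁻¹, and e^{tJ} can be computed block-by-block.

B has Jordan form
J =
  [6, 1, 0]
  [0, 6, 0]
  [0, 0, 6]
(up to reordering of blocks).

Per-block formulas:
  For a 2×2 Jordan block J_2(6): exp(t · J_2(6)) = e^(6t)·(I + t·N), where N is the 2×2 nilpotent shift.
  For a 1×1 block at λ = 6: exp(t · [6]) = [e^(6t)].

After assembling e^{tJ} and conjugating by P, we get:

e^{tB} =
  [exp(6*t), t*exp(6*t), -3*t*exp(6*t)]
  [0, exp(6*t), 0]
  [0, 0, exp(6*t)]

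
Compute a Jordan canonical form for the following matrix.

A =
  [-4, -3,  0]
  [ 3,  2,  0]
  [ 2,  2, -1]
J_2(-1) ⊕ J_1(-1)

The characteristic polynomial is
  det(x·I − A) = x^3 + 3*x^2 + 3*x + 1 = (x + 1)^3

Eigenvalues and multiplicities (the geometric multiplicity of λ is n − rank(A − λI), which equals the number of Jordan blocks for λ):
  λ = -1: algebraic multiplicity = 3, geometric multiplicity = 2

Determining the block sizes for each eigenvalue:
  λ = -1: 2 blocks summing to 3 forces exactly one block of size 2 and the rest size 1 → block sizes [2, 1]

Assembling the blocks gives a Jordan form
J =
  [-1,  1,  0]
  [ 0, -1,  0]
  [ 0,  0, -1]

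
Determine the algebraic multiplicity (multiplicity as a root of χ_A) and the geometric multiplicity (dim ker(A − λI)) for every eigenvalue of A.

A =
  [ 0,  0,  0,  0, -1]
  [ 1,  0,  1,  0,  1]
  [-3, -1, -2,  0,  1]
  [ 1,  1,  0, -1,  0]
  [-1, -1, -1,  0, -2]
λ = -1: alg = 5, geom = 2

Step 1 — factor the characteristic polynomial to read off the algebraic multiplicities:
  χ_A(x) = (x + 1)^5

Step 2 — compute geometric multiplicities via the rank-nullity identity g(λ) = n − rank(A − λI):
  rank(A − (-1)·I) = 3, so dim ker(A − (-1)·I) = n − 3 = 2

Summary:
  λ = -1: algebraic multiplicity = 5, geometric multiplicity = 2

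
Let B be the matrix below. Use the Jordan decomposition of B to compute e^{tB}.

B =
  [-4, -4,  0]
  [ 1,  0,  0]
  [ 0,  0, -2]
e^{tB} =
  [-2*t*exp(-2*t) + exp(-2*t), -4*t*exp(-2*t), 0]
  [t*exp(-2*t), 2*t*exp(-2*t) + exp(-2*t), 0]
  [0, 0, exp(-2*t)]

Strategy: write B = P · J · P⁻¹ where J is a Jordan canonical form, so e^{tB} = P · e^{tJ} · P⁻¹, and e^{tJ} can be computed block-by-block.

B has Jordan form
J =
  [-2,  1,  0]
  [ 0, -2,  0]
  [ 0,  0, -2]
(up to reordering of blocks).

Per-block formulas:
  For a 1×1 block at λ = -2: exp(t · [-2]) = [e^(-2t)].
  For a 2×2 Jordan block J_2(-2): exp(t · J_2(-2)) = e^(-2t)·(I + t·N), where N is the 2×2 nilpotent shift.

After assembling e^{tJ} and conjugating by P, we get:

e^{tB} =
  [-2*t*exp(-2*t) + exp(-2*t), -4*t*exp(-2*t), 0]
  [t*exp(-2*t), 2*t*exp(-2*t) + exp(-2*t), 0]
  [0, 0, exp(-2*t)]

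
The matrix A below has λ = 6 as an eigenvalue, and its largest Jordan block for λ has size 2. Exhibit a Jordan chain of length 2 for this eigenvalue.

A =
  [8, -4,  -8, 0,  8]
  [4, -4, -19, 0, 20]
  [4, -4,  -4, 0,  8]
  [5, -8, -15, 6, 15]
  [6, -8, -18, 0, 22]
A Jordan chain for λ = 6 of length 2:
v_1 = (-4, -10, -4, -8, -8)ᵀ
v_2 = (0, 1, 0, 0, 0)ᵀ

Let N = A − (6)·I. We want v_2 with N^2 v_2 = 0 but N^1 v_2 ≠ 0; then v_{j-1} := N · v_j for j = 2, …, 2.

Pick v_2 = (0, 1, 0, 0, 0)ᵀ.
Then v_1 = N · v_2 = (-4, -10, -4, -8, -8)ᵀ.

Sanity check: (A − (6)·I) v_1 = (0, 0, 0, 0, 0)ᵀ = 0. ✓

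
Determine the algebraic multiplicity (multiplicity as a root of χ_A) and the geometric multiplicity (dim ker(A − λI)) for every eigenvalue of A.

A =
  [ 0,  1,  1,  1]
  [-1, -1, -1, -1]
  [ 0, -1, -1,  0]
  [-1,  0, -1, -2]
λ = -1: alg = 4, geom = 2

Step 1 — factor the characteristic polynomial to read off the algebraic multiplicities:
  χ_A(x) = (x + 1)^4

Step 2 — compute geometric multiplicities via the rank-nullity identity g(λ) = n − rank(A − λI):
  rank(A − (-1)·I) = 2, so dim ker(A − (-1)·I) = n − 2 = 2

Summary:
  λ = -1: algebraic multiplicity = 4, geometric multiplicity = 2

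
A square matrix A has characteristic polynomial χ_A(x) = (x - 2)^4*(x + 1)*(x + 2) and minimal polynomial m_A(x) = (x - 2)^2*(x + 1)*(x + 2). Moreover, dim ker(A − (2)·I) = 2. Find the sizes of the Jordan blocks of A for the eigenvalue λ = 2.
Block sizes for λ = 2: [2, 2]

Step 1 — from the characteristic polynomial, algebraic multiplicity of λ = 2 is 4. From dim ker(A − (2)·I) = 2, there are exactly 2 Jordan blocks for λ = 2.
Step 2 — from the minimal polynomial, the factor (x − 2)^2 tells us the largest block for λ = 2 has size 2.
Step 3 — with total size 4, 2 blocks, and largest block 2, the block sizes (in nonincreasing order) are [2, 2].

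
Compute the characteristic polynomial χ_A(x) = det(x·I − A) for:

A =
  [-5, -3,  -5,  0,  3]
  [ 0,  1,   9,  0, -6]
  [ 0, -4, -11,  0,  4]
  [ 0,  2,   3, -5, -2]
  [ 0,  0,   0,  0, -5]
x^5 + 25*x^4 + 250*x^3 + 1250*x^2 + 3125*x + 3125

Expanding det(x·I − A) (e.g. by cofactor expansion or by noting that A is similar to its Jordan form J, which has the same characteristic polynomial as A) gives
  χ_A(x) = x^5 + 25*x^4 + 250*x^3 + 1250*x^2 + 3125*x + 3125
which factors as (x + 5)^5. The eigenvalues (with algebraic multiplicities) are λ = -5 with multiplicity 5.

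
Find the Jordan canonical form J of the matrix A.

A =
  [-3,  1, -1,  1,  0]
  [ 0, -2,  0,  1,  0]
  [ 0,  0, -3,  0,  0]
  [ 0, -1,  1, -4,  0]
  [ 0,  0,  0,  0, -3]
J_3(-3) ⊕ J_1(-3) ⊕ J_1(-3)

The characteristic polynomial is
  det(x·I − A) = x^5 + 15*x^4 + 90*x^3 + 270*x^2 + 405*x + 243 = (x + 3)^5

Eigenvalues and multiplicities (the geometric multiplicity of λ is n − rank(A − λI), which equals the number of Jordan blocks for λ):
  λ = -3: algebraic multiplicity = 5, geometric multiplicity = 3

Determining the block sizes for each eigenvalue:
  λ = -3: with am = 5 and gm = 3, the partition is not yet determined (e.g. several partitions of 5 into 3 parts exist). Let N = A − (-3)·I. Computing rank(N^1) = 2, rank(N^2) = 1, rank(N^3) = 0; the number of blocks of size ≥ j is rank(N^{j−1}) − rank(N^j), giving [3, 1, 1]. So we have 1 block(s) of size 3, 2 block(s) of size 1 → block sizes [3, 1, 1]

Assembling the blocks gives a Jordan form
J =
  [-3,  1,  0,  0,  0]
  [ 0, -3,  1,  0,  0]
  [ 0,  0, -3,  0,  0]
  [ 0,  0,  0, -3,  0]
  [ 0,  0,  0,  0, -3]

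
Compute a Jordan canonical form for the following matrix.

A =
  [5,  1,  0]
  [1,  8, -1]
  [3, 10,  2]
J_3(5)

The characteristic polynomial is
  det(x·I − A) = x^3 - 15*x^2 + 75*x - 125 = (x - 5)^3

Eigenvalues and multiplicities (the geometric multiplicity of λ is n − rank(A − λI), which equals the number of Jordan blocks for λ):
  λ = 5: algebraic multiplicity = 3, geometric multiplicity = 1

Determining the block sizes for each eigenvalue:
  λ = 5: one block (gm = 1), so the single block has size am = 3 → block sizes [3]

Assembling the blocks gives a Jordan form
J =
  [5, 1, 0]
  [0, 5, 1]
  [0, 0, 5]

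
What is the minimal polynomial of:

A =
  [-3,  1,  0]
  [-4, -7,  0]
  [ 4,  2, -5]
x^2 + 10*x + 25

The characteristic polynomial is χ_A(x) = (x + 5)^3, so the eigenvalues are known. The minimal polynomial is
  m_A(x) = Π_λ (x − λ)^{k_λ}
where k_λ is the size of the *largest* Jordan block for λ (equivalently, the smallest k with (A − λI)^k v = 0 for every generalised eigenvector v of λ).

  λ = -5: largest Jordan block has size 2, contributing (x + 5)^2

So m_A(x) = (x + 5)^2 = x^2 + 10*x + 25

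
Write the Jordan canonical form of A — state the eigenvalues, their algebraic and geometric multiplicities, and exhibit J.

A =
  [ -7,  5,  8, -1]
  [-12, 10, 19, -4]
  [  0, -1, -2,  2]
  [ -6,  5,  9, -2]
J_3(-1) ⊕ J_1(2)

The characteristic polynomial is
  det(x·I − A) = x^4 + x^3 - 3*x^2 - 5*x - 2 = (x - 2)*(x + 1)^3

Eigenvalues and multiplicities (the geometric multiplicity of λ is n − rank(A − λI), which equals the number of Jordan blocks for λ):
  λ = -1: algebraic multiplicity = 3, geometric multiplicity = 1
  λ = 2: algebraic multiplicity = 1, geometric multiplicity = 1

Determining the block sizes for each eigenvalue:
  λ = -1: one block (gm = 1), so the single block has size am = 3 → block sizes [3]
  λ = 2: one block (gm = 1), so the single block has size am = 1 → block sizes [1]

Assembling the blocks gives a Jordan form
J =
  [-1,  1,  0, 0]
  [ 0, -1,  1, 0]
  [ 0,  0, -1, 0]
  [ 0,  0,  0, 2]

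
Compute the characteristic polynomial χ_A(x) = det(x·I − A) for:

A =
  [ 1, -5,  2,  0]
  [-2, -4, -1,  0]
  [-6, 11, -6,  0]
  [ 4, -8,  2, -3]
x^4 + 12*x^3 + 54*x^2 + 108*x + 81

Expanding det(x·I − A) (e.g. by cofactor expansion or by noting that A is similar to its Jordan form J, which has the same characteristic polynomial as A) gives
  χ_A(x) = x^4 + 12*x^3 + 54*x^2 + 108*x + 81
which factors as (x + 3)^4. The eigenvalues (with algebraic multiplicities) are λ = -3 with multiplicity 4.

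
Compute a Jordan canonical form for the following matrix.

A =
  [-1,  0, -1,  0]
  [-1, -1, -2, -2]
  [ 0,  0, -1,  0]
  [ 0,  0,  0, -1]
J_3(-1) ⊕ J_1(-1)

The characteristic polynomial is
  det(x·I − A) = x^4 + 4*x^3 + 6*x^2 + 4*x + 1 = (x + 1)^4

Eigenvalues and multiplicities (the geometric multiplicity of λ is n − rank(A − λI), which equals the number of Jordan blocks for λ):
  λ = -1: algebraic multiplicity = 4, geometric multiplicity = 2

Determining the block sizes for each eigenvalue:
  λ = -1: with am = 4 and gm = 2, the partition is not yet determined (e.g. several partitions of 4 into 2 parts exist). Let N = A − (-1)·I. Computing rank(N^1) = 2, rank(N^2) = 1, rank(N^3) = 0; the number of blocks of size ≥ j is rank(N^{j−1}) − rank(N^j), giving [2, 1, 1]. So we have 1 block(s) of size 3, 1 block(s) of size 1 → block sizes [3, 1]

Assembling the blocks gives a Jordan form
J =
  [-1,  1,  0,  0]
  [ 0, -1,  1,  0]
  [ 0,  0, -1,  0]
  [ 0,  0,  0, -1]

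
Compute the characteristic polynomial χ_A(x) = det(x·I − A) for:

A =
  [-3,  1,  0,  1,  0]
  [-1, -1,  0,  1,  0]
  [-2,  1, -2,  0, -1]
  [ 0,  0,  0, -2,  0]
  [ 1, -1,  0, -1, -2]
x^5 + 10*x^4 + 40*x^3 + 80*x^2 + 80*x + 32

Expanding det(x·I − A) (e.g. by cofactor expansion or by noting that A is similar to its Jordan form J, which has the same characteristic polynomial as A) gives
  χ_A(x) = x^5 + 10*x^4 + 40*x^3 + 80*x^2 + 80*x + 32
which factors as (x + 2)^5. The eigenvalues (with algebraic multiplicities) are λ = -2 with multiplicity 5.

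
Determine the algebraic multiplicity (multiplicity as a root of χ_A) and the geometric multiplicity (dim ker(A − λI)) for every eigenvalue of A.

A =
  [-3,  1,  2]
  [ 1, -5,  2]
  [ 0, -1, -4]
λ = -4: alg = 3, geom = 1

Step 1 — factor the characteristic polynomial to read off the algebraic multiplicities:
  χ_A(x) = (x + 4)^3

Step 2 — compute geometric multiplicities via the rank-nullity identity g(λ) = n − rank(A − λI):
  rank(A − (-4)·I) = 2, so dim ker(A − (-4)·I) = n − 2 = 1

Summary:
  λ = -4: algebraic multiplicity = 3, geometric multiplicity = 1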